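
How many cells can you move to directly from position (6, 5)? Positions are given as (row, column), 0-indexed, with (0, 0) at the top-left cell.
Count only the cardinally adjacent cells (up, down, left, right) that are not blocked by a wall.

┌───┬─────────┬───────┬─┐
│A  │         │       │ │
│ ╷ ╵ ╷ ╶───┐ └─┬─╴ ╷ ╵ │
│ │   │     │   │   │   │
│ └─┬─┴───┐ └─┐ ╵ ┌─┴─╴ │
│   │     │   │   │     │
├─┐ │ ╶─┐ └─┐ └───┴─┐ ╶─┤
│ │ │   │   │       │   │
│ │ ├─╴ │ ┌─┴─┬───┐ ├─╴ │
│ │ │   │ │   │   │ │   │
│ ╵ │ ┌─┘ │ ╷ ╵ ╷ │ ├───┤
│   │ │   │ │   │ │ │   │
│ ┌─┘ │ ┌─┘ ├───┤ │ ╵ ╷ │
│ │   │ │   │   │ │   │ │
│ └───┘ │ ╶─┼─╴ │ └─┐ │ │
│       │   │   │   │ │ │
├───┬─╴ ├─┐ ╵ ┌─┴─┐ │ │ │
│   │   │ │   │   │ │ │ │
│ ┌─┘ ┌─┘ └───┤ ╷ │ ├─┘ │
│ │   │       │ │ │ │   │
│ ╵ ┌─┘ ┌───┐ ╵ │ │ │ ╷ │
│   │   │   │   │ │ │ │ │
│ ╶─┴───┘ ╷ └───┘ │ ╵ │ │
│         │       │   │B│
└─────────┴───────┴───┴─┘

Checking passable neighbors of (6, 5):
Neighbors: (5, 5), (6, 4)
Count: 2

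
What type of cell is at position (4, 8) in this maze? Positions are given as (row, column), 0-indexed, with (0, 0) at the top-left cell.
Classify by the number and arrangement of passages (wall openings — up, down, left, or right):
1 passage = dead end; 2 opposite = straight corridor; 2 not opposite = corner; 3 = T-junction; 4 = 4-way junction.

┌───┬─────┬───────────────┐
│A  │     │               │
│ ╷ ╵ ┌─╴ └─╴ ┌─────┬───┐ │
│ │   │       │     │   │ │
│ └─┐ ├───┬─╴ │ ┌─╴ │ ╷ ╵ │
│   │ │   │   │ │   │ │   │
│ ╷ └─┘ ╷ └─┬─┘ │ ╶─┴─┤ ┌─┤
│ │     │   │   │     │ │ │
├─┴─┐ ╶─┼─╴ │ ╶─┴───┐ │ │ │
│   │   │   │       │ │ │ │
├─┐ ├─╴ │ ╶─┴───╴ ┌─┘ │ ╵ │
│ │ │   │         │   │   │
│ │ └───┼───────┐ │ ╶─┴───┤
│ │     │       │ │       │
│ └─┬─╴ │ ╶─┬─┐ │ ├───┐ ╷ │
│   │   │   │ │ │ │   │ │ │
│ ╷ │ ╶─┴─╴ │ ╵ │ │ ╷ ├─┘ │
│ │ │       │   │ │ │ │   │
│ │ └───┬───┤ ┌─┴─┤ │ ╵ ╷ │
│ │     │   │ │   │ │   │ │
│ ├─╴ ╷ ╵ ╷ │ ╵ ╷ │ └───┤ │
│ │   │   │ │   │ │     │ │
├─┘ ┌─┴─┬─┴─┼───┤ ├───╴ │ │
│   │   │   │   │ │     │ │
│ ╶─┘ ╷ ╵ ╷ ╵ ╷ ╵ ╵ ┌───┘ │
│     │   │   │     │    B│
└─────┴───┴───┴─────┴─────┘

Checking cell at (4, 8):
Number of passages: 3
Cell type: T-junction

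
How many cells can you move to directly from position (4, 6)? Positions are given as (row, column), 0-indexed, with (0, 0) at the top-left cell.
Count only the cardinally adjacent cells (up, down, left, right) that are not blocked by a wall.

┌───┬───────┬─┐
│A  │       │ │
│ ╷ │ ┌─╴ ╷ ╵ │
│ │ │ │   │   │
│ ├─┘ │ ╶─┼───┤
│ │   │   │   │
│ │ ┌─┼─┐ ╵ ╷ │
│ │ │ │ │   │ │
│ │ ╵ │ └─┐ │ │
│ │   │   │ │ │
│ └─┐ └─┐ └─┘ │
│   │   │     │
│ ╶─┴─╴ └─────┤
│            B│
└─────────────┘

Checking passable neighbors of (4, 6):
Neighbors: (3, 6), (5, 6)
Count: 2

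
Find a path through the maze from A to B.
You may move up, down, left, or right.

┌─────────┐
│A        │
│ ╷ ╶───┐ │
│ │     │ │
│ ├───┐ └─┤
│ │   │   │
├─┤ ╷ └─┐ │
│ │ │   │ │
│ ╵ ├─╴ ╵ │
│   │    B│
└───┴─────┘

Finding the shortest path through the maze:
Path length: 8 steps
Directions: right → down → right → right → down → right → down → down

Solution:

┌─────────┐
│A ↓      │
│ ╷ ╶───┐ │
│ │↳ → ↓│ │
│ ├───┐ └─┤
│ │   │↳ ↓│
├─┤ ╷ └─┐ │
│ │ │   │↓│
│ ╵ ├─╴ ╵ │
│   │    B│
└───┴─────┘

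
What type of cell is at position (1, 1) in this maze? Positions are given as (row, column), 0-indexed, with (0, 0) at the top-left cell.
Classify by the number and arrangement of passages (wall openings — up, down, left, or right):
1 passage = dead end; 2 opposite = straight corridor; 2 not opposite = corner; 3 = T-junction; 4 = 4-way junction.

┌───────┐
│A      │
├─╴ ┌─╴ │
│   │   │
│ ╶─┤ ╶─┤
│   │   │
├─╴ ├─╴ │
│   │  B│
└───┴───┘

Checking cell at (1, 1):
Number of passages: 2
Cell type: corner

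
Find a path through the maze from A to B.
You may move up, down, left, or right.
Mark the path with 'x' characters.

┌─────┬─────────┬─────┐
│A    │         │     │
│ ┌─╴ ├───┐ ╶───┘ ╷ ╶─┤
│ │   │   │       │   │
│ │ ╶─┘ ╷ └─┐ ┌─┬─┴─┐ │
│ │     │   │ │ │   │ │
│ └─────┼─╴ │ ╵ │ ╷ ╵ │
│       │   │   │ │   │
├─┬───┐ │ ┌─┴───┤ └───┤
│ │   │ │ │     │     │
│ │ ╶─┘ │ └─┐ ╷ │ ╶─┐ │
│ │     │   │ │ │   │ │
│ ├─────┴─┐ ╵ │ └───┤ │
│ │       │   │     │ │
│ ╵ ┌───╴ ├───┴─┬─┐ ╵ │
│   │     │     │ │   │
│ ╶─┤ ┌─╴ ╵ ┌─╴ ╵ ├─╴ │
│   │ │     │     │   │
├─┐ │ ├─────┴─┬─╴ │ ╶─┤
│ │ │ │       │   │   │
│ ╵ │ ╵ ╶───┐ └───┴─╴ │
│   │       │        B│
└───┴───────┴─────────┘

Finding the shortest path through the maze:
Path length: 32 steps
Directions: right → right → down → left → down → right → right → up → right → down → right → down → left → down → down → right → down → right → up → up → right → down → down → right → right → down → right → down → left → down → right → down

Solution:

┌─────┬─────────┬─────┐
│A x x│         │     │
│ ┌─╴ ├───┐ ╶───┘ ╷ ╶─┤
│ │x x│x x│       │   │
│ │ ╶─┘ ╷ └─┐ ┌─┬─┴─┐ │
│ │x x x│x x│ │ │   │ │
│ └─────┼─╴ │ ╵ │ ╷ ╵ │
│       │x x│   │ │   │
├─┬───┐ │ ┌─┴───┤ └───┤
│ │   │ │x│  x x│     │
│ │ ╶─┘ │ └─┐ ╷ │ ╶─┐ │
│ │     │x x│x│x│   │ │
│ ├─────┴─┐ ╵ │ └───┤ │
│ │       │x x│x x x│ │
│ ╵ ┌───╴ ├───┴─┬─┐ ╵ │
│   │     │     │ │x x│
│ ╶─┤ ┌─╴ ╵ ┌─╴ ╵ ├─╴ │
│   │ │     │     │x x│
├─┐ │ ├─────┴─┬─╴ │ ╶─┤
│ │ │ │       │   │x x│
│ ╵ │ ╵ ╶───┐ └───┴─╴ │
│   │       │        B│
└───┴───────┴─────────┘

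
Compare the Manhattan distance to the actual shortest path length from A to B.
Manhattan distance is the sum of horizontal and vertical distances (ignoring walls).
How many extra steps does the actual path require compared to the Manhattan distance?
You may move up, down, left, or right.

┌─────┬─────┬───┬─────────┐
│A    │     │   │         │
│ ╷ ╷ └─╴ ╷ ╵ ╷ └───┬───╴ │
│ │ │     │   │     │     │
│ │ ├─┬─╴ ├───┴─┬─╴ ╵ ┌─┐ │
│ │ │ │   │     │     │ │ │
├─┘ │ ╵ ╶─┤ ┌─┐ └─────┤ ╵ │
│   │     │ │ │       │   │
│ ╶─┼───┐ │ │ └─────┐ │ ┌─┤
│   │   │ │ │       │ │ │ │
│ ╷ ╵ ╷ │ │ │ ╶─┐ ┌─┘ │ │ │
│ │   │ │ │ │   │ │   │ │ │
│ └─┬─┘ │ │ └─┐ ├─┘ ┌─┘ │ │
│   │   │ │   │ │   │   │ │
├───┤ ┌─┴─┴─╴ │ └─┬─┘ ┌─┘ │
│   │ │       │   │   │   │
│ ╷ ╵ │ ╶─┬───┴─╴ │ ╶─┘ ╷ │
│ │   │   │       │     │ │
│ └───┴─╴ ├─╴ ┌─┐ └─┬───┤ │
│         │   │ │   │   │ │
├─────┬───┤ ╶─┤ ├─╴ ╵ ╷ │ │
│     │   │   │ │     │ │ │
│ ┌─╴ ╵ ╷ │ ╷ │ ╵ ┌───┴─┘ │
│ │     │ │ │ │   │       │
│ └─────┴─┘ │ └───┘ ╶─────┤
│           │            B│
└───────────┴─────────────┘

Manhattan distance: |12 - 0| + |12 - 0| = 24
Actual path length: 44
Extra steps: 44 - 24 = 20

Solution:

┌─────┬─────┬───┬─────────┐
│A → ↓│  ↱ ↓│↱ ↓│         │
│ ╷ ╷ └─╴ ╷ ╵ ╷ └───┬───╴ │
│ │ │↳ → ↑│↳ ↑│↳ → ↓│↱ → ↓│
│ │ ├─┬─╴ ├───┴─┬─╴ ╵ ┌─┐ │
│ │ │ │   │     │  ↳ ↑│ │↓│
├─┘ │ ╵ ╶─┤ ┌─┐ └─────┤ ╵ │
│   │     │ │ │       │↓ ↲│
│ ╶─┼───┐ │ │ └─────┐ │ ┌─┤
│   │   │ │ │       │ │↓│ │
│ ╷ ╵ ╷ │ │ │ ╶─┐ ┌─┘ │ │ │
│ │   │ │ │ │   │ │   │↓│ │
│ └─┬─┘ │ │ └─┐ ├─┘ ┌─┘ │ │
│   │   │ │   │ │   │↓ ↲│ │
├───┤ ┌─┴─┴─╴ │ └─┬─┘ ┌─┘ │
│   │ │       │   │↓ ↲│↱ ↓│
│ ╷ ╵ │ ╶─┬───┴─╴ │ ╶─┘ ╷ │
│ │   │   │       │↳ → ↑│↓│
│ └───┴─╴ ├─╴ ┌─┐ └─┬───┤ │
│         │   │ │   │   │↓│
├─────┬───┤ ╶─┤ ├─╴ ╵ ╷ │ │
│     │   │   │ │     │ │↓│
│ ┌─╴ ╵ ╷ │ ╷ │ ╵ ┌───┴─┘ │
│ │     │ │ │ │   │↓ ← ← ↲│
│ └─────┴─┘ │ └───┘ ╶─────┤
│           │      ↳ → → B│
└───────────┴─────────────┘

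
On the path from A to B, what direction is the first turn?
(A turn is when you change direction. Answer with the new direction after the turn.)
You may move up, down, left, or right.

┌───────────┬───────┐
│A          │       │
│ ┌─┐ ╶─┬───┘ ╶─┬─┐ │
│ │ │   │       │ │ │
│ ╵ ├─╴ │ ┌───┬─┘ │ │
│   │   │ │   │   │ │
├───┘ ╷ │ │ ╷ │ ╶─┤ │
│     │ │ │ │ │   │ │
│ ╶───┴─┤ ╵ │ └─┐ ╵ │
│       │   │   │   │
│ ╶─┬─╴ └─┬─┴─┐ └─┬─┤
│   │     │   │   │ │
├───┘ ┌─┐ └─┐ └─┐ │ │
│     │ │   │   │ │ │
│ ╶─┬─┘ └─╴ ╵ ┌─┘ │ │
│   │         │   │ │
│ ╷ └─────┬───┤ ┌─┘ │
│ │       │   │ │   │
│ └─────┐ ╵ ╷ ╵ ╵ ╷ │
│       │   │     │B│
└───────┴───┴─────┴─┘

Directions: right, right, down, right, down, left, down, left, left, down, right, right, right, down, left, down, left, left, down, right, down, right, right, right, down, right, up, right, down, right, right, up, right, down
First turn direction: down

Solution:

┌───────────┬───────┐
│A → ↓      │       │
│ ┌─┐ ╶─┬───┘ ╶─┬─┐ │
│ │ │↳ ↓│       │ │ │
│ ╵ ├─╴ │ ┌───┬─┘ │ │
│   │↓ ↲│ │   │   │ │
├───┘ ╷ │ │ ╷ │ ╶─┤ │
│↓ ← ↲│ │ │ │ │   │ │
│ ╶───┴─┤ ╵ │ └─┐ ╵ │
│↳ → → ↓│   │   │   │
│ ╶─┬─╴ └─┬─┴─┐ └─┬─┤
│   │↓ ↲  │   │   │ │
├───┘ ┌─┐ └─┐ └─┐ │ │
│↓ ← ↲│ │   │   │ │ │
│ ╶─┬─┘ └─╴ ╵ ┌─┘ │ │
│↳ ↓│         │   │ │
│ ╷ └─────┬───┤ ┌─┘ │
│ │↳ → → ↓│↱ ↓│ │↱ ↓│
│ └─────┐ ╵ ╷ ╵ ╵ ╷ │
│       │↳ ↑│↳ → ↑│B│
└───────┴───┴─────┴─┘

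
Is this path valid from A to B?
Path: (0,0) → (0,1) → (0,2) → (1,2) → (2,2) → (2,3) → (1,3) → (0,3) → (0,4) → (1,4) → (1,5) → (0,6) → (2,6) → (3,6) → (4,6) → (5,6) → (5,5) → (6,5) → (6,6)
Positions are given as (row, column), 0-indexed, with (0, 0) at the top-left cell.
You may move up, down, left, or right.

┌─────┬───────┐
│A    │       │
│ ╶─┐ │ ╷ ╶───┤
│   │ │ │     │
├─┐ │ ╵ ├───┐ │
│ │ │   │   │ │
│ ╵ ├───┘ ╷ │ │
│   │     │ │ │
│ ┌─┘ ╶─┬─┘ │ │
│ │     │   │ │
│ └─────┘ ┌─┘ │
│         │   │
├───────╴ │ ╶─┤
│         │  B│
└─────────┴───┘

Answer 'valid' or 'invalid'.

Checking path validity:
Result: Invalid move at step 11: cannot move from (1, 5) to (0, 6).

invalid

Correct solution:

┌─────┬───────┐
│A → ↓│↱ ↓    │
│ ╶─┐ │ ╷ ╶───┤
│   │↓│↑│↳ → ↓│
├─┐ │ ╵ ├───┐ │
│ │ │↳ ↑│   │↓│
│ ╵ ├───┘ ╷ │ │
│   │     │ │↓│
│ ┌─┘ ╶─┬─┘ │ │
│ │     │   │↓│
│ └─────┘ ┌─┘ │
│         │↓ ↲│
├───────╴ │ ╶─┤
│         │↳ B│
└─────────┴───┘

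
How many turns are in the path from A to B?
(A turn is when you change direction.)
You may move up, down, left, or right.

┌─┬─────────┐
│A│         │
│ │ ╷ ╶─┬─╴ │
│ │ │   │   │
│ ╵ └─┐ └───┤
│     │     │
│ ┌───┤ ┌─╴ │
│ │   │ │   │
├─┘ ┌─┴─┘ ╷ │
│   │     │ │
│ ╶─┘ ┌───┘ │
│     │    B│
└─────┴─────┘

Directions: down, down, right, up, up, right, down, right, down, right, right, down, down, down
Number of turns: 8

Solution:

┌─┬─────────┐
│A│↱ ↓      │
│ │ ╷ ╶─┬─╴ │
│↓│↑│↳ ↓│   │
│ ╵ └─┐ └───┤
│↳ ↑  │↳ → ↓│
│ ┌───┤ ┌─╴ │
│ │   │ │  ↓│
├─┘ ┌─┴─┘ ╷ │
│   │     │↓│
│ ╶─┘ ┌───┘ │
│     │    B│
└─────┴─────┘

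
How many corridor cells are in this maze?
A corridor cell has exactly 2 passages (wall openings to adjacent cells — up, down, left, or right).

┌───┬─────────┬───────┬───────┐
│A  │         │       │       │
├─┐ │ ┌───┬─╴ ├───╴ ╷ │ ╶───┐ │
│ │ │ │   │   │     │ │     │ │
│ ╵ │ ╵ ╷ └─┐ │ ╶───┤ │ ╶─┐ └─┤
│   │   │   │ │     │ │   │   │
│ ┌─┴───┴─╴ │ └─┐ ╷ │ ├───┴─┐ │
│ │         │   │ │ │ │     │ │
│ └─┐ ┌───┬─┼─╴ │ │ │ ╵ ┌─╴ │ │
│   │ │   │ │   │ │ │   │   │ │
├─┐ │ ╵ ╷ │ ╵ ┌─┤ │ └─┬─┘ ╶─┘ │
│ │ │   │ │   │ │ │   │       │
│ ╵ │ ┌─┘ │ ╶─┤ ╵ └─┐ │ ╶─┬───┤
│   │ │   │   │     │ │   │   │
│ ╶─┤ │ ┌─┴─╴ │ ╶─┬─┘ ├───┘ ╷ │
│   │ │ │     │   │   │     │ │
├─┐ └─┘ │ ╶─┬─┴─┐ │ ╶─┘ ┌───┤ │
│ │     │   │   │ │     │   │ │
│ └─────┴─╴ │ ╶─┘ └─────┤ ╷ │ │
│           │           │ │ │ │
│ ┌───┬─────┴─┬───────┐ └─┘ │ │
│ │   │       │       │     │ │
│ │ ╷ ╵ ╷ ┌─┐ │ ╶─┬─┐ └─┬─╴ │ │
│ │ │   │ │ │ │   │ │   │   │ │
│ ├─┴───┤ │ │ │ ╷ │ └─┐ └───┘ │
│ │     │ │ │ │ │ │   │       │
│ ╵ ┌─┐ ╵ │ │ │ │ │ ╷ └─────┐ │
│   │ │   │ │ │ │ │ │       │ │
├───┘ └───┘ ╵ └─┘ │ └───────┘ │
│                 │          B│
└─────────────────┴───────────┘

Counting cells with exactly 2 passages:
Total corridor cells: 179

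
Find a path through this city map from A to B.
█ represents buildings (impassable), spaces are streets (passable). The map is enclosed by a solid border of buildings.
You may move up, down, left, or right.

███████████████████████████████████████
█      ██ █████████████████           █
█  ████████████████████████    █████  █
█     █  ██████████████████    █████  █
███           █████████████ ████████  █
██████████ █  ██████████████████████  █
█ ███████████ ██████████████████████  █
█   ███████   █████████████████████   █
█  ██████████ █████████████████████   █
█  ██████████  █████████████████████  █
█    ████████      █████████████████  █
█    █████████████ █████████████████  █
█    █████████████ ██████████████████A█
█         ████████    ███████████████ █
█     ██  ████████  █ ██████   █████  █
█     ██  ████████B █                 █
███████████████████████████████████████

Finding the shortest path from A to B:
Movement: cardinal only
Path length: 26 steps
Directions: down → down → down → left → left → left → left → left → left → left → left → left → left → left → left → left → left → left → left → up → up → left → left → down → down → left

Solution:

███████████████████████████████████████
█      ██ █████████████████           █
█  ████████████████████████    █████  █
█     █  ██████████████████    █████  █
███           █████████████ ████████  █
██████████ █  ██████████████████████  █
█ ███████████ ██████████████████████  █
█   ███████   █████████████████████   █
█  ██████████ █████████████████████   █
█  ██████████  █████████████████████  █
█    ████████      █████████████████  █
█    █████████████ █████████████████  █
█    █████████████ ██████████████████A█
█         ████████ ↓←↰███████████████↓█
█     ██  ████████ ↓█↑██████   █████ ↓█
█     ██  ████████B↲█↑←←←←←←←←←←←←←←←↲█
███████████████████████████████████████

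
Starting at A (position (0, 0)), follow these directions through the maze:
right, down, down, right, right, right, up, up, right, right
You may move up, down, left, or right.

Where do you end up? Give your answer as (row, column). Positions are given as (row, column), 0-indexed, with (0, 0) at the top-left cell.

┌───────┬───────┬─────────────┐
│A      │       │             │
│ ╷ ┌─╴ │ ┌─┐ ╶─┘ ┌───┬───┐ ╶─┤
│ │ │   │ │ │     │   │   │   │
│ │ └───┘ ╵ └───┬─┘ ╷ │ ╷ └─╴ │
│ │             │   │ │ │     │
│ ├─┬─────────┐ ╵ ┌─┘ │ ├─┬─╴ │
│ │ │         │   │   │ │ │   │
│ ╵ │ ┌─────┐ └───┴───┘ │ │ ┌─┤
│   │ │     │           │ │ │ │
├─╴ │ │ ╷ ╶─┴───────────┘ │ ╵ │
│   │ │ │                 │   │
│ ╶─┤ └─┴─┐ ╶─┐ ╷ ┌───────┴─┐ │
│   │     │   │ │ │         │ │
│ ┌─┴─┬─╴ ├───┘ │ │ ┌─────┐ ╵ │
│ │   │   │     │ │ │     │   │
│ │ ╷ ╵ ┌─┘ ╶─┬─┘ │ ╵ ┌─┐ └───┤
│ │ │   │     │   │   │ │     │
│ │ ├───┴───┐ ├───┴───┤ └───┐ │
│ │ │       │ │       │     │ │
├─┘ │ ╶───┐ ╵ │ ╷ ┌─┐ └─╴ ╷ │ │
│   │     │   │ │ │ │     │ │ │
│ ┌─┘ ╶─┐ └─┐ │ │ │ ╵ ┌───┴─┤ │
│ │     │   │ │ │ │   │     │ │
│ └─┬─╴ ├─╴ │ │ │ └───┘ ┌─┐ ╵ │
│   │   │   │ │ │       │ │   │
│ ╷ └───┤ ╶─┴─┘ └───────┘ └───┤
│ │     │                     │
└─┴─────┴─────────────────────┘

Following directions step by step:
Start: (0, 0)
  right: (0, 0) → (0, 1)
  down: (0, 1) → (1, 1)
  down: (1, 1) → (2, 1)
  right: (2, 1) → (2, 2)
  right: (2, 2) → (2, 3)
  right: (2, 3) → (2, 4)
  up: (2, 4) → (1, 4)
  up: (1, 4) → (0, 4)
  right: (0, 4) → (0, 5)
  right: (0, 5) → (0, 6)
Final position: (0, 6)

Path taken:

┌───────┬───────┬─────────────┐
│A ↓    │↱ → B  │             │
│ ╷ ┌─╴ │ ┌─┐ ╶─┘ ┌───┬───┐ ╶─┤
│ │↓│   │↑│ │     │   │   │   │
│ │ └───┘ ╵ └───┬─┘ ╷ │ ╷ └─╴ │
│ │↳ → → ↑      │   │ │ │     │
│ ├─┬─────────┐ ╵ ┌─┘ │ ├─┬─╴ │
│ │ │         │   │   │ │ │   │
│ ╵ │ ┌─────┐ └───┴───┘ │ │ ┌─┤
│   │ │     │           │ │ │ │
├─╴ │ │ ╷ ╶─┴───────────┘ │ ╵ │
│   │ │ │                 │   │
│ ╶─┤ └─┴─┐ ╶─┐ ╷ ┌───────┴─┐ │
│   │     │   │ │ │         │ │
│ ┌─┴─┬─╴ ├───┘ │ │ ┌─────┐ ╵ │
│ │   │   │     │ │ │     │   │
│ │ ╷ ╵ ┌─┘ ╶─┬─┘ │ ╵ ┌─┐ └───┤
│ │ │   │     │   │   │ │     │
│ │ ├───┴───┐ ├───┴───┤ └───┐ │
│ │ │       │ │       │     │ │
├─┘ │ ╶───┐ ╵ │ ╷ ┌─┐ └─╴ ╷ │ │
│   │     │   │ │ │ │     │ │ │
│ ┌─┘ ╶─┐ └─┐ │ │ │ ╵ ┌───┴─┤ │
│ │     │   │ │ │ │   │     │ │
│ └─┬─╴ ├─╴ │ │ │ └───┘ ┌─┐ ╵ │
│   │   │   │ │ │       │ │   │
│ ╷ └───┤ ╶─┴─┘ └───────┘ └───┤
│ │     │                     │
└─┴─────┴─────────────────────┘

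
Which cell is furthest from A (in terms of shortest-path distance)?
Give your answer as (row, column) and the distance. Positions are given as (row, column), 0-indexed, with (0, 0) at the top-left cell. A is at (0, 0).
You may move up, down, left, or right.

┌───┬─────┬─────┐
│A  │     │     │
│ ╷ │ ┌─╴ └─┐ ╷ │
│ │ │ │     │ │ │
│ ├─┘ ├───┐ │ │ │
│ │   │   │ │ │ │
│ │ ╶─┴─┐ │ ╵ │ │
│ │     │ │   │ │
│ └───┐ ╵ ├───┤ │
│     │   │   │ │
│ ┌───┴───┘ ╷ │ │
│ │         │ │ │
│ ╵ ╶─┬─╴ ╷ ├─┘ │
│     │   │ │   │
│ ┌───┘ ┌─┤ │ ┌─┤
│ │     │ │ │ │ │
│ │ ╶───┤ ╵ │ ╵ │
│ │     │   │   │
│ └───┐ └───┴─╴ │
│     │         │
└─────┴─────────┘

Computing BFS distances from A to all cells:
Furthest cell: (2, 3)
Distance: 57 steps

Path from A to the furthest cell:

┌───┬─────┬─────┐
│A  │↓ ← ↰│  ↓ ↰│
│ ╷ │ ┌─╴ └─┐ ╷ │
│↓│ │↓│  ↑ ↰│↓│↑│
│ ├─┘ ├───┐ │ │ │
│↓│↓ ↲│B ↰│↑│↓│↑│
│ │ ╶─┴─┐ │ ╵ │ │
│↓│↳ → ↓│↑│↑ ↲│↑│
│ └───┐ ╵ ├───┤ │
│↓    │↳ ↑│   │↑│
│ ┌───┴───┘ ╷ │ │
│↓│↱ → → ↓  │ │↑│
│ ╵ ╶─┬─╴ ╷ ├─┘ │
│↳ ↑  │↓ ↲│ │↱ ↑│
│ ┌───┘ ┌─┤ │ ┌─┤
│ │↓ ← ↲│ │ │↑│ │
│ │ ╶───┤ ╵ │ ╵ │
│ │↳ → ↓│   │↑ ↰│
│ └───┐ └───┴─╴ │
│     │↳ → → → ↑│
└─────┴─────────┘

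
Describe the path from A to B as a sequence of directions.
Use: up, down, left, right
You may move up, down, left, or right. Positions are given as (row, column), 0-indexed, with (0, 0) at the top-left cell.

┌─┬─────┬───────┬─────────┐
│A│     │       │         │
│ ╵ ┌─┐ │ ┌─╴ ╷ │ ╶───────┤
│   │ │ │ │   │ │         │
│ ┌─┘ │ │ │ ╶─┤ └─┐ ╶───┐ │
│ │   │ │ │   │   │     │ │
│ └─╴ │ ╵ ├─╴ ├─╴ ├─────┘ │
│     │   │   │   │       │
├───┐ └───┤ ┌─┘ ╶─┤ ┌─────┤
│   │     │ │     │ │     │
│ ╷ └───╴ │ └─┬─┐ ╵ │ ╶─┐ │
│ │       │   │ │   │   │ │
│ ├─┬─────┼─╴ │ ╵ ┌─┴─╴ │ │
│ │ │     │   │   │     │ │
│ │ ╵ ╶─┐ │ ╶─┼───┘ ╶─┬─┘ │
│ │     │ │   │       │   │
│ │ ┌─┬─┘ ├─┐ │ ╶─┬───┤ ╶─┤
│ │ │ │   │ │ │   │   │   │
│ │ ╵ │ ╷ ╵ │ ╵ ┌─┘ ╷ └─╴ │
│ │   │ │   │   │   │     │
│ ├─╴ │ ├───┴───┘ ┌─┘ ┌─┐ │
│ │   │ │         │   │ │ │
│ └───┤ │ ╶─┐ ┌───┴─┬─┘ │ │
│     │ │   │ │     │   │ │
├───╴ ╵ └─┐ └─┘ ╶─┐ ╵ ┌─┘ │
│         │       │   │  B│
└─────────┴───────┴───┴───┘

Finding the path and converting it to directions:
Path through cells: (0,0) → (1,0) → (1,1) → (0,1) → (0,2) → (0,3) → (1,3) → (2,3) → (3,3) → (3,4) → (2,4) → (1,4) → (0,4) → (0,5) → (0,6) → (1,6) → (1,5) → (2,5) → (2,6) → (3,6) → (3,5) → (4,5) → (5,5) → (5,6) → (6,6) → (6,5) → (7,5) → (7,6) → (8,6) → (9,6) → (9,7) → (8,7) → (7,7) → (7,8) → (7,9) → (6,9) → (6,10) → (6,11) → (5,11) → (5,10) → (4,10) → (4,11) → (4,12) → (5,12) → (6,12) → (7,12) → (7,11) → (8,11) → (8,12) → (9,12) → (10,12) → (11,12) → (12,12)
Directions: down, right, up, right, right, down, down, down, right, up, up, up, right, right, down, left, down, right, down, left, down, down, right, down, left, down, right, down, down, right, up, up, right, right, up, right, right, up, left, up, right, right, down, down, down, left, down, right, down, down, down, down

Solution:

┌─┬─────┬───────┬─────────┐
│A│↱ → ↓│↱ → ↓  │         │
│ ╵ ┌─┐ │ ┌─╴ ╷ │ ╶───────┤
│↳ ↑│ │↓│↑│↓ ↲│ │         │
│ ┌─┘ │ │ │ ╶─┤ └─┐ ╶───┐ │
│ │   │↓│↑│↳ ↓│   │     │ │
│ └─╴ │ ╵ ├─╴ ├─╴ ├─────┘ │
│     │↳ ↑│↓ ↲│   │       │
├───┐ └───┤ ┌─┘ ╶─┤ ┌─────┤
│   │     │↓│     │ │↱ → ↓│
│ ╷ └───╴ │ └─┬─┐ ╵ │ ╶─┐ │
│ │       │↳ ↓│ │   │↑ ↰│↓│
│ ├─┬─────┼─╴ │ ╵ ┌─┴─╴ │ │
│ │ │     │↓ ↲│   │↱ → ↑│↓│
│ │ ╵ ╶─┐ │ ╶─┼───┘ ╶─┬─┘ │
│ │     │ │↳ ↓│↱ → ↑  │↓ ↲│
│ │ ┌─┬─┘ ├─┐ │ ╶─┬───┤ ╶─┤
│ │ │ │   │ │↓│↑  │   │↳ ↓│
│ │ ╵ │ ╷ ╵ │ ╵ ┌─┘ ╷ └─╴ │
│ │   │ │   │↳ ↑│   │    ↓│
│ ├─╴ │ ├───┴───┘ ┌─┘ ┌─┐ │
│ │   │ │         │   │ │↓│
│ └───┤ │ ╶─┐ ┌───┴─┬─┘ │ │
│     │ │   │ │     │   │↓│
├───╴ ╵ └─┐ └─┘ ╶─┐ ╵ ┌─┘ │
│         │       │   │  B│
└─────────┴───────┴───┴───┘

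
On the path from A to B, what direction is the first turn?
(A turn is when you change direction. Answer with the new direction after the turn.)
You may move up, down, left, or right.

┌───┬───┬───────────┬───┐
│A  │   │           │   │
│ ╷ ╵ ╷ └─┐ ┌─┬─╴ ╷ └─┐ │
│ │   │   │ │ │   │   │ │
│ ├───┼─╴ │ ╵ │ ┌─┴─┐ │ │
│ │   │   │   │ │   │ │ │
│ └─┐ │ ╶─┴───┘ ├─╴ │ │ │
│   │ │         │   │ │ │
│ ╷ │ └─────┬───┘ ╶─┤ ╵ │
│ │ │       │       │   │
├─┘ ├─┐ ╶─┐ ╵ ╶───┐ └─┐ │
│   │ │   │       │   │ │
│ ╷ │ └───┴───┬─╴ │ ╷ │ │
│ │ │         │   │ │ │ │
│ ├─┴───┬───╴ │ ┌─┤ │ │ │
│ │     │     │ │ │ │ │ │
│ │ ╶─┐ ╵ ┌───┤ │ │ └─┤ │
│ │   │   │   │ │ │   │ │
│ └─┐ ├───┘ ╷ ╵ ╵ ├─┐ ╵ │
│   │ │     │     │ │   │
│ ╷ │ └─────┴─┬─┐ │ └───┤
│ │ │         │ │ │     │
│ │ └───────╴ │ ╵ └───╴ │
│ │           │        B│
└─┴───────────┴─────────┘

Directions: right, down, right, up, right, down, right, down, left, down, right, right, right, right, up, up, right, up, right, down, right, down, down, down, right, down, down, down, down, down, left, up, left, up, up, up, up, left, left, left, down, right, right, down, left, down, down, down, right, down, down, right, right, right
First turn direction: down

Solution:

┌───┬───┬───────────┬───┐
│A ↓│↱ ↓│        ↱ ↓│   │
│ ╷ ╵ ╷ └─┐ ┌─┬─╴ ╷ └─┐ │
│ │↳ ↑│↳ ↓│ │ │↱ ↑│↳ ↓│ │
│ ├───┼─╴ │ ╵ │ ┌─┴─┐ │ │
│ │   │↓ ↲│   │↑│   │↓│ │
│ └─┐ │ ╶─┴───┘ ├─╴ │ │ │
│   │ │↳ → → → ↑│   │↓│ │
│ ╷ │ └─────┬───┘ ╶─┤ ╵ │
│ │ │       │↓ ← ← ↰│↳ ↓│
├─┘ ├─┐ ╶─┐ ╵ ╶───┐ └─┐ │
│   │ │   │  ↳ → ↓│↑  │↓│
│ ╷ │ └───┴───┬─╴ │ ╷ │ │
│ │ │         │↓ ↲│↑│ │↓│
│ ├─┴───┬───╴ │ ┌─┤ │ │ │
│ │     │     │↓│ │↑│ │↓│
│ │ ╶─┐ ╵ ┌───┤ │ │ └─┤ │
│ │   │   │   │↓│ │↑ ↰│↓│
│ └─┐ ├───┘ ╷ ╵ ╵ ├─┐ ╵ │
│   │ │     │  ↳ ↓│ │↑ ↲│
│ ╷ │ └─────┴─┬─┐ │ └───┤
│ │ │         │ │↓│     │
│ │ └───────╴ │ ╵ └───╴ │
│ │           │  ↳ → → B│
└─┴───────────┴─────────┘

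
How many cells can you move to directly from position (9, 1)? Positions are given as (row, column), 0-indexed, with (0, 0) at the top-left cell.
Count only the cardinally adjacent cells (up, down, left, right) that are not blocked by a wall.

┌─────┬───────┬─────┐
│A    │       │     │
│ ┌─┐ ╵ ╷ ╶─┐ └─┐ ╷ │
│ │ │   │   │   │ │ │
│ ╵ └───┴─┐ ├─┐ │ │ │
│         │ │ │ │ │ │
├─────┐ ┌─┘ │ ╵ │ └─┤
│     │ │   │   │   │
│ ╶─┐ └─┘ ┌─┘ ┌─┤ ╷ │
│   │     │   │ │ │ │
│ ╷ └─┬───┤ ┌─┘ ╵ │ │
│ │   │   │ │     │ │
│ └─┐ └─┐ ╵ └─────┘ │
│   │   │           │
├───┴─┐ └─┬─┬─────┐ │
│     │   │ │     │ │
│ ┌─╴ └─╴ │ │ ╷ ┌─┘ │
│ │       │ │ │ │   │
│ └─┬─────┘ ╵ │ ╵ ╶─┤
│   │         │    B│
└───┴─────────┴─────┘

Checking passable neighbors of (9, 1):
Neighbors: (9, 0)
Count: 1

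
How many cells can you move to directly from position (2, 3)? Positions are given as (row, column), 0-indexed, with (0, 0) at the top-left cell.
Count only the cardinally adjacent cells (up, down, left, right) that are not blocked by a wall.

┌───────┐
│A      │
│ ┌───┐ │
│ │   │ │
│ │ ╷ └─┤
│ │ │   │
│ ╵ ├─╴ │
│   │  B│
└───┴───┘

Checking passable neighbors of (2, 3):
Neighbors: (3, 3), (2, 2)
Count: 2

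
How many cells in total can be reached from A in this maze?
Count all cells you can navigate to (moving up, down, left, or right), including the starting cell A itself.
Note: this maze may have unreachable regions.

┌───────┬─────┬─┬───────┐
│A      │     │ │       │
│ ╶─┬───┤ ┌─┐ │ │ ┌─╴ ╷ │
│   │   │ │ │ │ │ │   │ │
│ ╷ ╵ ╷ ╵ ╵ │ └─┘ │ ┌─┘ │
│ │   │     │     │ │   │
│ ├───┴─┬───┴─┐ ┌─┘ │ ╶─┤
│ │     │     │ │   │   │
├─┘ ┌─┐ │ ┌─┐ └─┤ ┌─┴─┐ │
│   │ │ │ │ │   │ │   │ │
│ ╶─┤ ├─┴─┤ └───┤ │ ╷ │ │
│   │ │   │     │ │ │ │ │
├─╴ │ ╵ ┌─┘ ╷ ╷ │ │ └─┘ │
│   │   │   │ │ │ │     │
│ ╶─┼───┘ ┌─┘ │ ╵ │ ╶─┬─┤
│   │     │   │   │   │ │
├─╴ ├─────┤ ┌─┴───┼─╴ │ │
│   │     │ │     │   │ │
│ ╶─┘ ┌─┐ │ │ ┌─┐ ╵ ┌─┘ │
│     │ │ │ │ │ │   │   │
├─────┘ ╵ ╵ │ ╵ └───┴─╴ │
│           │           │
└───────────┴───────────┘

Using BFS/flood-fill to find all reachable cells from A:
Maze size: 11 × 12 = 132 total cells
14 cell(s) are walled off and cannot be reached from A.
Reachable cells: 118

Reachable region (· marks reachable cells):

┌───────┬─────┬─┬───────┐
│A · · ·│· · ·│ │· · · ·│
│ ╶─┬───┤ ┌─┐ │ │ ┌─╴ ╷ │
│· ·│· ·│·│·│·│ │·│· ·│·│
│ ╷ ╵ ╷ ╵ ╵ │ └─┘ │ ┌─┘ │
│·│· ·│· · ·│· · ·│·│· ·│
│ ├───┴─┬───┴─┐ ┌─┘ │ ╶─┤
│·│· · ·│     │·│· ·│· ·│
├─┘ ┌─┐ │ ┌─┐ └─┤ ┌─┴─┐ │
│· ·│ │·│ │·│   │·│· ·│·│
│ ╶─┤ ├─┴─┤ └───┤ │ ╷ │ │
│· ·│ │   │· · ·│·│·│·│·│
├─╴ │ ╵ ┌─┘ ╷ ╷ │ │ └─┘ │
│· ·│   │· ·│·│·│·│· · ·│
│ ╶─┼───┘ ┌─┘ │ ╵ │ ╶─┬─┤
│· ·│· · ·│· ·│· ·│· ·│·│
├─╴ ├─────┤ ┌─┴───┼─╴ │ │
│· ·│· · ·│·│· · ·│· ·│·│
│ ╶─┘ ┌─┐ │ │ ┌─┐ ╵ ┌─┘ │
│· · ·│·│·│·│·│·│· ·│· ·│
├─────┘ ╵ ╵ │ ╵ └───┴─╴ │
│· · · · · ·│· · · · · ·│
└───────────┴───────────┘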